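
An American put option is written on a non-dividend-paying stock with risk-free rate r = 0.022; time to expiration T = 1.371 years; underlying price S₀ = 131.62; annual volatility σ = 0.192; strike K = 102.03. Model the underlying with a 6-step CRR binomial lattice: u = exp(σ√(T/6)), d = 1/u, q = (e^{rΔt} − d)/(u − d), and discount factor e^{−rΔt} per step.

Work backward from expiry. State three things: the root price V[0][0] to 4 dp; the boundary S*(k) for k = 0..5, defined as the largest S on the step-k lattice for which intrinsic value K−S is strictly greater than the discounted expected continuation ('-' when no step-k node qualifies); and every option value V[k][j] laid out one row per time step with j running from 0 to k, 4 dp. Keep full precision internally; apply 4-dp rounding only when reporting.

Δt=0.22850, u=1.09612, d=0.91231, q=0.50449, disc=e^(-rΔt)=0.99499
k=6 terminal: V=max(K-S,0) → 26.1431 10.8530 0.0000 0.0000 0.0000 0.0000 0.0000
k=5: j=0 S=83.1813 intr=18.8487 cont=18.3371 V=18.8487[EX]; j=1 S=99.9411 intr=2.0889 cont=5.3508 V=5.3508[hold]; j=2 S=120.0778 intr=0.0000 cont=0.0000 V=0.0000[hold]; j=3 S=144.2717 intr=0.0000 cont=0.0000 V=0.0000[hold]; j=4 S=173.3403 intr=0.0000 cont=0.0000 V=0.0000[hold]; j=5 S=208.2658 intr=0.0000 cont=0.0000 V=0.0000[hold]  S*(5)=83.1813
k=4: j=0 S=91.1770 intr=10.8530 cont=11.9788 V=11.9788[hold]; j=1 S=109.5478 intr=0.0000 cont=2.6381 V=2.6381[hold]; j=2 S=131.6200 intr=0.0000 cont=0.0000 V=0.0000[hold]; j=3 S=158.1395 intr=0.0000 cont=0.0000 V=0.0000[hold]; j=4 S=190.0022 intr=0.0000 cont=0.0000 V=0.0000[hold]  S*(4)=-
k=3: j=0 S=99.9411 intr=2.0889 cont=7.2301 V=7.2301[hold]; j=1 S=120.0778 intr=0.0000 cont=1.3007 V=1.3007[hold]; j=2 S=144.2717 intr=0.0000 cont=0.0000 V=0.0000[hold]; j=3 S=173.3403 intr=0.0000 cont=0.0000 V=0.0000[hold]  S*(3)=-
k=2: j=0 S=109.5478 intr=0.0000 cont=4.2175 V=4.2175[hold]; j=1 S=131.6200 intr=0.0000 cont=0.6413 V=0.6413[hold]; j=2 S=158.1395 intr=0.0000 cont=0.0000 V=0.0000[hold]  S*(2)=-
k=1: j=0 S=120.0778 intr=0.0000 cont=2.4012 V=2.4012[hold]; j=1 S=144.2717 intr=0.0000 cont=0.3162 V=0.3162[hold]  S*(1)=-
k=0: j=0 S=131.6200 intr=0.0000 cont=1.3426 V=1.3426[hold]  S*(0)=-

price = 1.3426
boundary = - - - - - 83.1813
tree:
1.3426
2.4012 0.3162
4.2175 0.6413 0.0000
7.2301 1.3007 0.0000 0.0000
11.9788 2.6381 0.0000 0.0000 0.0000
18.8487 5.3508 0.0000 0.0000 0.0000 0.0000
26.1431 10.8530 0.0000 0.0000 0.0000 0.0000 0.0000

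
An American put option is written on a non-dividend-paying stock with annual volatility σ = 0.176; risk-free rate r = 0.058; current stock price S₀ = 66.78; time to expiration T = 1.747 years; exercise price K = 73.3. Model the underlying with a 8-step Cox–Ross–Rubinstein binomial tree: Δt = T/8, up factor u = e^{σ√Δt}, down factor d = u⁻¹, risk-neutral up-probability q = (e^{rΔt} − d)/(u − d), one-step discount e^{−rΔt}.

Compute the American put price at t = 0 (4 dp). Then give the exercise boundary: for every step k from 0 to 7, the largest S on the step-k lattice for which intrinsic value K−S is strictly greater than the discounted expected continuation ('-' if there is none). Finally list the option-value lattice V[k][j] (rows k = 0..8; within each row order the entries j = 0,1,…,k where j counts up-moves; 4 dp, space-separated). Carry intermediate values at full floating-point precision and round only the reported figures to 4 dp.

price = 7.6642
boundary = - 61.5074 56.6511 61.5074 56.6511 61.5074 56.6511 61.5074
tree:
7.6642
11.7926 4.5542
16.6489 7.4530 2.3515
21.1217 11.7926 4.1701 0.9580
25.2414 16.6489 7.1564 1.8891 0.2390
29.0359 21.1217 11.7926 3.6307 0.5463 0.0000
32.5307 25.2414 16.6489 6.7288 1.2484 0.0000 0.0000
35.7497 29.0359 21.1217 11.7926 2.8530 0.0000 0.0000 0.0000
38.7144 32.5307 25.2414 16.6489 6.5200 0.0000 0.0000 0.0000 0.0000

params: Δt=0.21838 u=1.08572 d=0.92105 q=0.55685 e^(-rΔt)=0.98741
t_8 payoffs: 38.7144 32.5307 25.2414 16.6489 6.5200 0.0000 0.0000 0.0000 0.0000
t_7: node(7,0) S=37.5503 payoff=35.7497 vs cont=34.8271 → 35.7497 [stop]  node(7,1) S=44.2641 payoff=29.0359 vs cont=28.1133 → 29.0359 [stop]  node(7,2) S=52.1783 payoff=21.1217 vs cont=20.1992 → 21.1217 [stop]  node(7,3) S=61.5074 payoff=11.7926 vs cont=10.8700 → 11.7926 [stop]  node(7,4) S=72.5046 payoff=0.7954 vs cont=2.8530 → 2.8530 [wait]  node(7,5) S=85.4679 payoff=0.0000 vs cont=0.0000 → 0.0000 [wait]  node(7,6) S=100.7491 payoff=0.0000 vs cont=0.0000 → 0.0000 [wait]  node(7,7) S=118.7624 payoff=0.0000 vs cont=0.0000 → 0.0000 [wait]  ⇒ S*(7)=61.5074
t_6: node(6,0) S=40.7693 payoff=32.5307 vs cont=31.6082 → 32.5307 [stop]  node(6,1) S=48.0586 payoff=25.2414 vs cont=24.3189 → 25.2414 [stop]  node(6,2) S=56.6511 payoff=16.6489 vs cont=15.7263 → 16.6489 [stop]  node(6,3) S=66.7800 payoff=6.5200 vs cont=6.7288 → 6.7288 [wait]  node(6,4) S=78.7199 payoff=0.0000 vs cont=1.2484 → 1.2484 [wait]  node(6,5) S=92.7945 payoff=0.0000 vs cont=0.0000 → 0.0000 [wait]  node(6,6) S=109.3856 payoff=0.0000 vs cont=0.0000 → 0.0000 [wait]  ⇒ S*(6)=56.6511
t_5: node(5,0) S=44.2641 payoff=29.0359 vs cont=28.1133 → 29.0359 [stop]  node(5,1) S=52.1783 payoff=21.1217 vs cont=20.1992 → 21.1217 [stop]  node(5,2) S=61.5074 payoff=11.7926 vs cont=10.9848 → 11.7926 [stop]  node(5,3) S=72.5046 payoff=0.7954 vs cont=3.6307 → 3.6307 [wait]  node(5,4) S=85.4679 payoff=0.0000 vs cont=0.5463 → 0.5463 [wait]  node(5,5) S=100.7491 payoff=0.0000 vs cont=0.0000 → 0.0000 [wait]  ⇒ S*(5)=61.5074
t_4: node(4,0) S=48.0586 payoff=25.2414 vs cont=24.3189 → 25.2414 [stop]  node(4,1) S=56.6511 payoff=16.6489 vs cont=15.7263 → 16.6489 [stop]  node(4,2) S=66.7800 payoff=6.5200 vs cont=7.1564 → 7.1564 [wait]  node(4,3) S=78.7199 payoff=0.0000 vs cont=1.8891 → 1.8891 [wait]  node(4,4) S=92.7945 payoff=0.0000 vs cont=0.2390 → 0.2390 [wait]  ⇒ S*(4)=56.6511
t_3: node(3,0) S=52.1783 payoff=21.1217 vs cont=20.1992 → 21.1217 [stop]  node(3,1) S=61.5074 payoff=11.7926 vs cont=11.2200 → 11.7926 [stop]  node(3,2) S=72.5046 payoff=0.7954 vs cont=4.1701 → 4.1701 [wait]  node(3,3) S=85.4679 payoff=0.0000 vs cont=0.9580 → 0.9580 [wait]  ⇒ S*(3)=61.5074
t_2: node(2,0) S=56.6511 payoff=16.6489 vs cont=15.7263 → 16.6489 [stop]  node(2,1) S=66.7800 payoff=6.5200 vs cont=7.4530 → 7.4530 [wait]  node(2,2) S=78.7199 payoff=0.0000 vs cont=2.3515 → 2.3515 [wait]  ⇒ S*(2)=56.6511
t_1: node(1,0) S=61.5074 payoff=11.7926 vs cont=11.3830 → 11.7926 [stop]  node(1,1) S=72.5046 payoff=0.7954 vs cont=4.5542 → 4.5542 [wait]  ⇒ S*(1)=61.5074
t_0: node(0,0) S=66.7800 payoff=6.5200 vs cont=7.6642 → 7.6642 [wait]  ⇒ S*(0)=-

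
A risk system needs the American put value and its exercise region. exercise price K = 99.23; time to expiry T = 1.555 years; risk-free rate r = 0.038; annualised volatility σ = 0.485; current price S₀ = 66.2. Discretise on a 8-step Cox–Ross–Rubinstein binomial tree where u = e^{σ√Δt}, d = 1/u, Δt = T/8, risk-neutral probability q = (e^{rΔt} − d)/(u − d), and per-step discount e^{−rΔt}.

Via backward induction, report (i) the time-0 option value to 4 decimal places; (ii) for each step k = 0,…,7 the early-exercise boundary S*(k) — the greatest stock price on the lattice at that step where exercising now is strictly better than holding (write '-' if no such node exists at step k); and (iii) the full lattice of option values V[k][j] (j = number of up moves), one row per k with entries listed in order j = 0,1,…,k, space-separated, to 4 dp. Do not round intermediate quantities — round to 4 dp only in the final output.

price = 37.0312
boundary = - - 43.1649 53.4557 43.1649 53.4557 66.2000 53.4557
tree:
37.0312
46.2970 26.9171
56.0651 35.7506 17.1410
64.3749 45.7743 24.7404 8.6346
71.0849 56.0651 34.4343 13.9354 2.6479
76.5032 64.3749 45.7743 21.8823 4.9762 0.0000
80.8783 71.0849 56.0651 33.0300 9.3520 0.0000 0.0000
84.4112 76.5032 64.3749 45.7743 17.5754 0.0000 0.0000 0.0000
87.2640 80.8783 71.0849 56.0651 33.0300 0.0000 0.0000 0.0000 0.0000

Δt=0.19437  u=1.23841  d=0.80749  q=0.46395  discount=0.99264
step 8 (expiry): payoffs max(K−S,0) = 87.2640 80.8783 71.0849 56.0651 33.0300 0.0000 0.0000 0.0000 0.0000
step 7: (k=7,j=0): S=14.8188, (K−S)⁺=84.4112, hold=83.6810 ⇒ V=84.4112 exercise | (k=7,j=1): S=22.7268, (K−S)⁺=76.5032, hold=75.7729 ⇒ V=76.5032 exercise | (k=7,j=2): S=34.8551, (K−S)⁺=64.3749, hold=63.6446 ⇒ V=64.3749 exercise | (k=7,j=3): S=53.4557, (K−S)⁺=45.7743, hold=45.0440 ⇒ V=45.7743 exercise | (k=7,j=4): S=81.9826, (K−S)⁺=17.2474, hold=17.5754 ⇒ V=17.5754 continue | (k=7,j=5): S=125.7330, (K−S)⁺=0.0000, hold=0.0000 ⇒ V=0.0000 continue | (k=7,j=6): S=192.8310, (K−S)⁺=0.0000, hold=0.0000 ⇒ V=0.0000 continue | (k=7,j=7): S=295.7361, (K−S)⁺=0.0000, hold=0.0000 ⇒ V=0.0000 continue  boundary S*=53.4557
step 6: (k=6,j=0): S=18.3517, (K−S)⁺=80.8783, hold=80.1481 ⇒ V=80.8783 exercise | (k=6,j=1): S=28.1451, (K−S)⁺=71.0849, hold=70.3547 ⇒ V=71.0849 exercise | (k=6,j=2): S=43.1649, (K−S)⁺=56.0651, hold=55.3349 ⇒ V=56.0651 exercise | (k=6,j=3): S=66.2000, (K−S)⁺=33.0300, hold=32.4508 ⇒ V=33.0300 exercise | (k=6,j=4): S=101.5279, (K−S)⁺=0.0000, hold=9.3520 ⇒ V=9.3520 continue | (k=6,j=5): S=155.7088, (K−S)⁺=0.0000, hold=0.0000 ⇒ V=0.0000 continue | (k=6,j=6): S=238.8034, (K−S)⁺=0.0000, hold=0.0000 ⇒ V=0.0000 continue  boundary S*=66.2000
step 5: (k=5,j=0): S=22.7268, (K−S)⁺=76.5032, hold=75.7729 ⇒ V=76.5032 exercise | (k=5,j=1): S=34.8551, (K−S)⁺=64.3749, hold=63.6446 ⇒ V=64.3749 exercise | (k=5,j=2): S=53.4557, (K−S)⁺=45.7743, hold=45.0440 ⇒ V=45.7743 exercise | (k=5,j=3): S=81.9826, (K−S)⁺=17.2474, hold=21.8823 ⇒ V=21.8823 continue | (k=5,j=4): S=125.7330, (K−S)⁺=0.0000, hold=4.9762 ⇒ V=4.9762 continue | (k=5,j=5): S=192.8310, (K−S)⁺=0.0000, hold=0.0000 ⇒ V=0.0000 continue  boundary S*=53.4557
step 4: (k=4,j=0): S=28.1451, (K−S)⁺=71.0849, hold=70.3547 ⇒ V=71.0849 exercise | (k=4,j=1): S=43.1649, (K−S)⁺=56.0651, hold=55.3349 ⇒ V=56.0651 exercise | (k=4,j=2): S=66.2000, (K−S)⁺=33.0300, hold=34.4343 ⇒ V=34.4343 continue | (k=4,j=3): S=101.5279, (K−S)⁺=0.0000, hold=13.9354 ⇒ V=13.9354 continue | (k=4,j=4): S=155.7088, (K−S)⁺=0.0000, hold=2.6479 ⇒ V=2.6479 continue  boundary S*=43.1649
step 3: (k=3,j=0): S=34.8551, (K−S)⁺=64.3749, hold=63.6446 ⇒ V=64.3749 exercise | (k=3,j=1): S=53.4557, (K−S)⁺=45.7743, hold=45.6908 ⇒ V=45.7743 exercise | (k=3,j=2): S=81.9826, (K−S)⁺=17.2474, hold=24.7404 ⇒ V=24.7404 continue | (k=3,j=3): S=125.7330, (K−S)⁺=0.0000, hold=8.6346 ⇒ V=8.6346 continue  boundary S*=53.4557
step 2: (k=2,j=0): S=43.1649, (K−S)⁺=56.0651, hold=55.3349 ⇒ V=56.0651 exercise | (k=2,j=1): S=66.2000, (K−S)⁺=33.0300, hold=35.7506 ⇒ V=35.7506 continue | (k=2,j=2): S=101.5279, (K−S)⁺=0.0000, hold=17.1410 ⇒ V=17.1410 continue  boundary S*=43.1649
step 1: (k=1,j=0): S=53.4557, (K−S)⁺=45.7743, hold=46.2970 ⇒ V=46.2970 continue | (k=1,j=1): S=81.9826, (K−S)⁺=17.2474, hold=26.9171 ⇒ V=26.9171 continue  boundary S*=-
step 0: (k=0,j=0): S=66.2000, (K−S)⁺=33.0300, hold=37.0312 ⇒ V=37.0312 continue  boundary S*=-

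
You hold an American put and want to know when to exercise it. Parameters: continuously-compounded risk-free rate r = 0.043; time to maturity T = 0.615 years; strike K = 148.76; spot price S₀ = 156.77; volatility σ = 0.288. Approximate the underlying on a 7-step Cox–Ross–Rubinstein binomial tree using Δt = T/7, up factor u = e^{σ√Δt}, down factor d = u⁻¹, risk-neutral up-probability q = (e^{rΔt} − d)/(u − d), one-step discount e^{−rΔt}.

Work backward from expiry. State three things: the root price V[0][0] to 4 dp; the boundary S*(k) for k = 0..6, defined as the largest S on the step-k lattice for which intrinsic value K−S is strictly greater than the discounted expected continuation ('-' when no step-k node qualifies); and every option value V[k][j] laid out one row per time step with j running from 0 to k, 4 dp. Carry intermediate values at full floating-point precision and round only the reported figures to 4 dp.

Δt=0.08786  u=1.08911  d=0.91818  q=0.50081  discount=0.99623
step 7 (expiry): payoffs max(K−S,0) = 62.5123 46.4555 27.4094 4.8174 0.0000 0.0000 0.0000 0.0000
step 6: (k=6,j=0): S=93.9336, (K−S)⁺=54.8264, hold=54.2654 ⇒ V=54.8264 exercise | (k=6,j=1): S=111.4213, (K−S)⁺=37.3387, hold=36.7777 ⇒ V=37.3387 exercise | (k=6,j=2): S=132.1648, (K−S)⁺=16.5952, hold=16.0343 ⇒ V=16.5952 exercise | (k=6,j=3): S=156.7700, (K−S)⁺=0.0000, hold=2.3957 ⇒ V=2.3957 continue | (k=6,j=4): S=185.9560, (K−S)⁺=0.0000, hold=0.0000 ⇒ V=0.0000 continue | (k=6,j=5): S=220.5756, (K−S)⁺=0.0000, hold=0.0000 ⇒ V=0.0000 continue | (k=6,j=6): S=261.6404, (K−S)⁺=0.0000, hold=0.0000 ⇒ V=0.0000 continue  boundary S*=132.1648
step 5: (k=5,j=0): S=102.3045, (K−S)⁺=46.4555, hold=45.8946 ⇒ V=46.4555 exercise | (k=5,j=1): S=121.3506, (K−S)⁺=27.4094, hold=26.8484 ⇒ V=27.4094 exercise | (k=5,j=2): S=143.9426, (K−S)⁺=4.8174, hold=9.4482 ⇒ V=9.4482 continue | (k=5,j=3): S=170.7405, (K−S)⁺=0.0000, hold=1.1914 ⇒ V=1.1914 continue | (k=5,j=4): S=202.5275, (K−S)⁺=0.0000, hold=0.0000 ⇒ V=0.0000 continue | (k=5,j=5): S=240.2322, (K−S)⁺=0.0000, hold=0.0000 ⇒ V=0.0000 continue  boundary S*=121.3506
step 4: (k=4,j=0): S=111.4213, (K−S)⁺=37.3387, hold=36.7777 ⇒ V=37.3387 exercise | (k=4,j=1): S=132.1648, (K−S)⁺=16.5952, hold=18.3447 ⇒ V=18.3447 continue | (k=4,j=2): S=156.7700, (K−S)⁺=0.0000, hold=5.2930 ⇒ V=5.2930 continue | (k=4,j=3): S=185.9560, (K−S)⁺=0.0000, hold=0.5925 ⇒ V=0.5925 continue | (k=4,j=4): S=220.5756, (K−S)⁺=0.0000, hold=0.0000 ⇒ V=0.0000 continue  boundary S*=111.4213
step 3: (k=3,j=0): S=121.3506, (K−S)⁺=27.4094, hold=27.7213 ⇒ V=27.7213 continue | (k=3,j=1): S=143.9426, (K−S)⁺=4.8174, hold=11.7637 ⇒ V=11.7637 continue | (k=3,j=2): S=170.7405, (K−S)⁺=0.0000, hold=2.9278 ⇒ V=2.9278 continue | (k=3,j=3): S=202.5275, (K−S)⁺=0.0000, hold=0.2946 ⇒ V=0.2946 continue  boundary S*=-
step 2: (k=2,j=0): S=132.1648, (K−S)⁺=16.5952, hold=19.6551 ⇒ V=19.6551 continue | (k=2,j=1): S=156.7700, (K−S)⁺=0.0000, hold=7.3109 ⇒ V=7.3109 continue | (k=2,j=2): S=185.9560, (K−S)⁺=0.0000, hold=1.6030 ⇒ V=1.6030 continue  boundary S*=-
step 1: (k=1,j=0): S=143.9426, (K−S)⁺=4.8174, hold=13.4222 ⇒ V=13.4222 continue | (k=1,j=1): S=170.7405, (K−S)⁺=0.0000, hold=4.4355 ⇒ V=4.4355 continue  boundary S*=-
step 0: (k=0,j=0): S=156.7700, (K−S)⁺=0.0000, hold=8.8879 ⇒ V=8.8879 continue  boundary S*=-

price = 8.8879
boundary = - - - - 111.4213 121.3506 132.1648
tree:
8.8879
13.4222 4.4355
19.6551 7.3109 1.6030
27.7213 11.7637 2.9278 0.2946
37.3387 18.3447 5.2930 0.5925 0.0000
46.4555 27.4094 9.4482 1.1914 0.0000 0.0000
54.8264 37.3387 16.5952 2.3957 0.0000 0.0000 0.0000
62.5123 46.4555 27.4094 4.8174 0.0000 0.0000 0.0000 0.0000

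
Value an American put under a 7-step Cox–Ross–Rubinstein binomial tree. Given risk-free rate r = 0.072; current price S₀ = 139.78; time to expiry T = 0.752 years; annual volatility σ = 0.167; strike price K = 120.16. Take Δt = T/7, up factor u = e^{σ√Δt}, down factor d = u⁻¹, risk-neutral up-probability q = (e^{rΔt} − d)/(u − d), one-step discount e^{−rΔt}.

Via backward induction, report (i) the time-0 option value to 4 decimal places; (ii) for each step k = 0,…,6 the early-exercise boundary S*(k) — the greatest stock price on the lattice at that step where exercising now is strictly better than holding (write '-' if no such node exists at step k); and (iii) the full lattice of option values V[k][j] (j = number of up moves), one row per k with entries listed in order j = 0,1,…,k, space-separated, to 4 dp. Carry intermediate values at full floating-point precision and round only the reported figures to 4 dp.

params: Δt=0.10743 u=1.05626 d=0.94673 q=0.55721 e^(-rΔt)=0.99229
t_7 payoffs: 24.8710 13.8470 1.5477 0.0000 0.0000 0.0000 0.0000 0.0000
t_6: node(6,0) S=100.6502 payoff=19.5098 vs cont=18.5840 → 19.5098 [stop]  node(6,1) S=112.2944 payoff=7.8656 vs cont=6.9398 → 7.8656 [stop]  node(6,2) S=125.2857 payoff=0.0000 vs cont=0.6800 → 0.6800 [wait]  node(6,3) S=139.7800 payoff=0.0000 vs cont=0.0000 → 0.0000 [wait]  node(6,4) S=155.9511 payoff=0.0000 vs cont=0.0000 → 0.0000 [wait]  node(6,5) S=173.9931 payoff=0.0000 vs cont=0.0000 → 0.0000 [wait]  node(6,6) S=194.1223 payoff=0.0000 vs cont=0.0000 → 0.0000 [wait]  ⇒ S*(6)=112.2944
t_5: node(5,0) S=106.3130 payoff=13.8470 vs cont=12.9212 → 13.8470 [stop]  node(5,1) S=118.6123 payoff=1.5477 vs cont=3.8319 → 3.8319 [wait]  node(5,2) S=132.3346 payoff=0.0000 vs cont=0.2988 → 0.2988 [wait]  node(5,3) S=147.6443 payoff=0.0000 vs cont=0.0000 → 0.0000 [wait]  node(5,4) S=164.7253 payoff=0.0000 vs cont=0.0000 → 0.0000 [wait]  node(5,5) S=183.7823 payoff=0.0000 vs cont=0.0000 → 0.0000 [wait]  ⇒ S*(5)=106.3130
t_4: node(4,0) S=112.2944 payoff=7.8656 vs cont=8.2028 → 8.2028 [wait]  node(4,1) S=125.2857 payoff=0.0000 vs cont=1.8489 → 1.8489 [wait]  node(4,2) S=139.7800 payoff=0.0000 vs cont=0.1313 → 0.1313 [wait]  node(4,3) S=155.9511 payoff=0.0000 vs cont=0.0000 → 0.0000 [wait]  node(4,4) S=173.9931 payoff=0.0000 vs cont=0.0000 → 0.0000 [wait]  ⇒ S*(4)=-
t_3: node(3,0) S=118.6123 payoff=1.5477 vs cont=4.6264 → 4.6264 [wait]  node(3,1) S=132.3346 payoff=0.0000 vs cont=0.8849 → 0.8849 [wait]  node(3,2) S=147.6443 payoff=0.0000 vs cont=0.0577 → 0.0577 [wait]  node(3,3) S=164.7253 payoff=0.0000 vs cont=0.0000 → 0.0000 [wait]  ⇒ S*(3)=-
t_2: node(2,0) S=125.2857 payoff=0.0000 vs cont=2.5220 → 2.5220 [wait]  node(2,1) S=139.7800 payoff=0.0000 vs cont=0.4207 → 0.4207 [wait]  node(2,2) S=155.9511 payoff=0.0000 vs cont=0.0253 → 0.0253 [wait]  ⇒ S*(2)=-
t_1: node(1,0) S=132.3346 payoff=0.0000 vs cont=1.3407 → 1.3407 [wait]  node(1,1) S=147.6443 payoff=0.0000 vs cont=0.1989 → 0.1989 [wait]  ⇒ S*(1)=-
t_0: node(0,0) S=139.7800 payoff=0.0000 vs cont=0.6990 → 0.6990 [wait]  ⇒ S*(0)=-

price = 0.6990
boundary = - - - - - 106.3130 112.2944
tree:
0.6990
1.3407 0.1989
2.5220 0.4207 0.0253
4.6264 0.8849 0.0577 0.0000
8.2028 1.8489 0.1313 0.0000 0.0000
13.8470 3.8319 0.2988 0.0000 0.0000 0.0000
19.5098 7.8656 0.6800 0.0000 0.0000 0.0000 0.0000
24.8710 13.8470 1.5477 0.0000 0.0000 0.0000 0.0000 0.0000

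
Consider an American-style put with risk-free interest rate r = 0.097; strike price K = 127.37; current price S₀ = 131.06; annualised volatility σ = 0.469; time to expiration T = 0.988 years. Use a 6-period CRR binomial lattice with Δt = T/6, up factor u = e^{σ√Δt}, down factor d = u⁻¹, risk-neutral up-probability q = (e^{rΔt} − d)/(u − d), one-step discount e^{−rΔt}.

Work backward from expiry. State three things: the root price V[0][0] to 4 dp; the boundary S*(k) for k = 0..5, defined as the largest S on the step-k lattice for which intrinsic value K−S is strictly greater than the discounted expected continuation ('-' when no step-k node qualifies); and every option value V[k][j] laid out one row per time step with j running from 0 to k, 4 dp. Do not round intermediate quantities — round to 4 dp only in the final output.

price = 16.6810
boundary = - - - 74.0475 89.5702 108.3470
tree:
16.6810
25.6405 8.0693
37.9153 13.9328 2.3407
53.3225 23.4066 4.7061 0.0000
66.1551 37.7998 9.4617 0.0000 0.0000
76.7638 53.3225 19.0230 0.0000 0.0000 0.0000
85.5340 66.1551 37.7998 0.0000 0.0000 0.0000 0.0000

params: Δt=0.16467 u=1.20963 d=0.82670 q=0.49461 e^(-rΔt)=0.98415
t_6 payoffs: 85.5340 66.1551 37.7998 0.0000 0.0000 0.0000 0.0000
t_5: node(5,0) S=50.6062 payoff=76.7638 vs cont=74.7455 → 76.7638 [stop]  node(5,1) S=74.0475 payoff=53.3225 vs cont=51.3042 → 53.3225 [stop]  node(5,2) S=108.3470 payoff=19.0230 vs cont=18.8009 → 19.0230 [stop]  node(5,3) S=158.5344 payoff=0.0000 vs cont=0.0000 → 0.0000 [wait]  node(5,4) S=231.9690 payoff=0.0000 vs cont=0.0000 → 0.0000 [wait]  node(5,5) S=339.4193 payoff=0.0000 vs cont=0.0000 → 0.0000 [wait]  ⇒ S*(5)=108.3470
t_4: node(4,0) S=61.2149 payoff=66.1551 vs cont=64.1368 → 66.1551 [stop]  node(4,1) S=89.5702 payoff=37.7998 vs cont=35.7815 → 37.7998 [stop]  node(4,2) S=131.0600 payoff=0.0000 vs cont=9.4617 → 9.4617 [wait]  node(4,3) S=191.7682 payoff=0.0000 vs cont=0.0000 → 0.0000 [wait]  node(4,4) S=280.5971 payoff=0.0000 vs cont=0.0000 → 0.0000 [wait]  ⇒ S*(4)=89.5702
t_3: node(3,0) S=74.0475 payoff=53.3225 vs cont=51.3042 → 53.3225 [stop]  node(3,1) S=108.3470 payoff=19.0230 vs cont=23.4066 → 23.4066 [wait]  node(3,2) S=158.5344 payoff=0.0000 vs cont=4.7061 → 4.7061 [wait]  node(3,3) S=231.9690 payoff=0.0000 vs cont=0.0000 → 0.0000 [wait]  ⇒ S*(3)=74.0475
t_2: node(2,0) S=89.5702 payoff=37.7998 vs cont=37.9153 → 37.9153 [wait]  node(2,1) S=131.0600 payoff=0.0000 vs cont=13.9328 → 13.9328 [wait]  node(2,2) S=191.7682 payoff=0.0000 vs cont=2.3407 → 2.3407 [wait]  ⇒ S*(2)=-
t_1: node(1,0) S=108.3470 payoff=19.0230 vs cont=25.6405 → 25.6405 [wait]  node(1,1) S=158.5344 payoff=0.0000 vs cont=8.0693 → 8.0693 [wait]  ⇒ S*(1)=-
t_0: node(0,0) S=131.0600 payoff=0.0000 vs cont=16.6810 → 16.6810 [wait]  ⇒ S*(0)=-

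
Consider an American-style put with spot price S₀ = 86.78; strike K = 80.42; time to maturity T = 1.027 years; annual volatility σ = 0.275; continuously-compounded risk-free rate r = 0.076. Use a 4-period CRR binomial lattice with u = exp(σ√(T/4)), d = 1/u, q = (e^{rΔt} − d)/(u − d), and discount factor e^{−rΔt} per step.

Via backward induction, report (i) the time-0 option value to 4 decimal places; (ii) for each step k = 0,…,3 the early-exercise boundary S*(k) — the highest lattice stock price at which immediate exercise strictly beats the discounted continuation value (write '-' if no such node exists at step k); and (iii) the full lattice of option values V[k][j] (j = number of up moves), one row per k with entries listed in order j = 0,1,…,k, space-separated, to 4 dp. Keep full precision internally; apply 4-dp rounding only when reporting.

Δt=0.25675  u=1.14952  d=0.86993  q=0.53570  discount=0.98068
step 4 (expiry): payoffs max(K−S,0) = 30.7202 14.7470 0.0000 0.0000 0.0000
step 3: (k=3,j=0): S=57.1309, (K−S)⁺=23.2891, hold=21.7351 ⇒ V=23.2891 exercise | (k=3,j=1): S=75.4924, (K−S)⁺=4.9276, hold=6.7147 ⇒ V=6.7147 continue | (k=3,j=2): S=99.7553, (K−S)⁺=0.0000, hold=0.0000 ⇒ V=0.0000 continue | (k=3,j=3): S=131.8161, (K−S)⁺=0.0000, hold=0.0000 ⇒ V=0.0000 continue  boundary S*=57.1309
step 2: (k=2,j=0): S=65.6730, (K−S)⁺=14.7470, hold=14.1318 ⇒ V=14.7470 exercise | (k=2,j=1): S=86.7800, (K−S)⁺=0.0000, hold=3.0574 ⇒ V=3.0574 continue | (k=2,j=2): S=114.6706, (K−S)⁺=0.0000, hold=0.0000 ⇒ V=0.0000 continue  boundary S*=65.6730
step 1: (k=1,j=0): S=75.4924, (K−S)⁺=4.9276, hold=8.3210 ⇒ V=8.3210 continue | (k=1,j=1): S=99.7553, (K−S)⁺=0.0000, hold=1.3921 ⇒ V=1.3921 continue  boundary S*=-
step 0: (k=0,j=0): S=86.7800, (K−S)⁺=0.0000, hold=4.5201 ⇒ V=4.5201 continue  boundary S*=-

price = 4.5201
boundary = - - 65.6730 57.1309
tree:
4.5201
8.3210 1.3921
14.7470 3.0574 0.0000
23.2891 6.7147 0.0000 0.0000
30.7202 14.7470 0.0000 0.0000 0.0000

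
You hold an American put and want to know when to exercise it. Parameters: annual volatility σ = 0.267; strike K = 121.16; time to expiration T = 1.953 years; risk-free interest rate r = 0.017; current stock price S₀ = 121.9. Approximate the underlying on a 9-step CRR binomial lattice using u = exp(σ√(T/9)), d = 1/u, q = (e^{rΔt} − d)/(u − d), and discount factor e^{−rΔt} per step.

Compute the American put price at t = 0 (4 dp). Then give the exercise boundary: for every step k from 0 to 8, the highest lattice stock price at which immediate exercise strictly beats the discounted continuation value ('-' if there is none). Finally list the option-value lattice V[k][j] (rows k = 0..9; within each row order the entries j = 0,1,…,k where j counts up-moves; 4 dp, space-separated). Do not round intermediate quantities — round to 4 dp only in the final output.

params: Δt=0.21700 u=1.13244 d=0.88305 q=0.48376 e^(-rΔt)=0.99632
t_9 payoffs: 81.3625 70.1225 55.7082 37.2228 13.5166 0.0000 0.0000 0.0000 0.0000 0.0000
t_8: node(8,0) S=45.0685 payoff=76.0915 vs cont=75.6454 → 76.0915 [stop]  node(8,1) S=57.7970 payoff=63.3630 vs cont=62.9168 → 63.3630 [stop]  node(8,2) S=74.1205 payoff=47.0395 vs cont=46.5934 → 47.0395 [stop]  node(8,3) S=95.0541 payoff=26.1059 vs cont=25.6597 → 26.1059 [stop]  node(8,4) S=121.9000 payoff=0.0000 vs cont=6.9521 → 6.9521 [wait]  node(8,5) S=156.3279 payoff=0.0000 vs cont=0.0000 → 0.0000 [wait]  node(8,6) S=200.4791 payoff=0.0000 vs cont=0.0000 → 0.0000 [wait]  node(8,7) S=257.0999 payoff=0.0000 vs cont=0.0000 → 0.0000 [wait]  node(8,8) S=329.7120 payoff=0.0000 vs cont=0.0000 → 0.0000 [wait]  ⇒ S*(8)=95.0541
t_7: node(7,0) S=51.0375 payoff=70.1225 vs cont=69.6764 → 70.1225 [stop]  node(7,1) S=65.4518 payoff=55.7082 vs cont=55.2620 → 55.7082 [stop]  node(7,2) S=83.9372 payoff=37.2228 vs cont=36.7766 → 37.2228 [stop]  node(7,3) S=107.6434 payoff=13.5166 vs cont=16.7779 → 16.7779 [wait]  node(7,4) S=138.0448 payoff=0.0000 vs cont=3.5757 → 3.5757 [wait]  node(7,5) S=177.0324 payoff=0.0000 vs cont=0.0000 → 0.0000 [wait]  node(7,6) S=227.0312 payoff=0.0000 vs cont=0.0000 → 0.0000 [wait]  node(7,7) S=291.1510 payoff=0.0000 vs cont=0.0000 → 0.0000 [wait]  ⇒ S*(7)=83.9372
t_6: node(6,0) S=57.7970 payoff=63.3630 vs cont=62.9168 → 63.3630 [stop]  node(6,1) S=74.1205 payoff=47.0395 vs cont=46.5934 → 47.0395 [stop]  node(6,2) S=95.0541 payoff=26.1059 vs cont=27.2316 → 27.2316 [wait]  node(6,3) S=121.9000 payoff=0.0000 vs cont=10.3529 → 10.3529 [wait]  node(6,4) S=156.3279 payoff=0.0000 vs cont=1.8391 → 1.8391 [wait]  node(6,5) S=200.4791 payoff=0.0000 vs cont=0.0000 → 0.0000 [wait]  node(6,6) S=257.0999 payoff=0.0000 vs cont=0.0000 → 0.0000 [wait]  ⇒ S*(6)=74.1205
t_5: node(5,0) S=65.4518 payoff=55.7082 vs cont=55.2620 → 55.7082 [stop]  node(5,1) S=83.9372 payoff=37.2228 vs cont=37.3192 → 37.3192 [wait]  node(5,2) S=107.6434 payoff=13.5166 vs cont=18.9961 → 18.9961 [wait]  node(5,3) S=138.0448 payoff=0.0000 vs cont=6.2113 → 6.2113 [wait]  node(5,4) S=177.0324 payoff=0.0000 vs cont=0.9459 → 0.9459 [wait]  node(5,5) S=227.0312 payoff=0.0000 vs cont=0.0000 → 0.0000 [wait]  ⇒ S*(5)=65.4518
t_4: node(4,0) S=74.1205 payoff=47.0395 vs cont=46.6399 → 47.0395 [stop]  node(4,1) S=95.0541 payoff=26.1059 vs cont=28.3504 → 28.3504 [wait]  node(4,2) S=121.9000 payoff=0.0000 vs cont=12.7641 → 12.7641 [wait]  node(4,3) S=156.3279 payoff=0.0000 vs cont=3.6506 → 3.6506 [wait]  node(4,4) S=200.4791 payoff=0.0000 vs cont=0.4865 → 0.4865 [wait]  ⇒ S*(4)=74.1205
t_3: node(3,0) S=83.9372 payoff=37.2228 vs cont=37.8585 → 37.8585 [wait]  node(3,1) S=107.6434 payoff=13.5166 vs cont=20.7336 → 20.7336 [wait]  node(3,2) S=138.0448 payoff=0.0000 vs cont=8.3245 → 8.3245 [wait]  node(3,3) S=177.0324 payoff=0.0000 vs cont=2.1121 → 2.1121 [wait]  ⇒ S*(3)=-
t_2: node(2,0) S=95.0541 payoff=26.1059 vs cont=29.4652 → 29.4652 [wait]  node(2,1) S=121.9000 payoff=0.0000 vs cont=14.6763 → 14.6763 [wait]  node(2,2) S=156.3279 payoff=0.0000 vs cont=5.2996 → 5.2996 [wait]  ⇒ S*(2)=-
t_1: node(1,0) S=107.6434 payoff=13.5166 vs cont=22.2287 → 22.2287 [wait]  node(1,1) S=138.0448 payoff=0.0000 vs cont=10.1028 → 10.1028 [wait]  ⇒ S*(1)=-
t_0: node(0,0) S=121.9000 payoff=0.0000 vs cont=16.3024 → 16.3024 [wait]  ⇒ S*(0)=-

price = 16.3024
boundary = - - - - 74.1205 65.4518 74.1205 83.9372 95.0541
tree:
16.3024
22.2287 10.1028
29.4652 14.6763 5.2996
37.8585 20.7336 8.3245 2.1121
47.0395 28.3504 12.7641 3.6506 0.4865
55.7082 37.3192 18.9961 6.2113 0.9459 0.0000
63.3630 47.0395 27.2316 10.3529 1.8391 0.0000 0.0000
70.1225 55.7082 37.2228 16.7779 3.5757 0.0000 0.0000 0.0000
76.0915 63.3630 47.0395 26.1059 6.9521 0.0000 0.0000 0.0000 0.0000
81.3625 70.1225 55.7082 37.2228 13.5166 0.0000 0.0000 0.0000 0.0000 0.0000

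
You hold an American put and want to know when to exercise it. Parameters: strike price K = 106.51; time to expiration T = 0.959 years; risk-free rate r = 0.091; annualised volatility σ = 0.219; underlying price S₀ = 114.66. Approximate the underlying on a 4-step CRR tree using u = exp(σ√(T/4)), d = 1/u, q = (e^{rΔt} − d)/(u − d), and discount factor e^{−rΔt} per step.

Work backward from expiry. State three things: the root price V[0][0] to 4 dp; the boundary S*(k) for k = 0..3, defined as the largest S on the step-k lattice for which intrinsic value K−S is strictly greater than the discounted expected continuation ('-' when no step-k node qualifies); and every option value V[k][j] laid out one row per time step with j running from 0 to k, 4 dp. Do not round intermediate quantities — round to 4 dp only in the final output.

price = 3.5339
boundary = - - 92.5277 83.1192
tree:
3.5339
7.1591 0.9992
13.9823 2.4079 0.0000
23.3908 5.8024 0.0000 0.0000
31.8426 13.9823 0.0000 0.0000 0.0000

Δt=0.23975  u=1.11319  d=0.89832  q=0.57587  discount=0.97842
step 4 (expiry): payoffs max(K−S,0) = 31.8426 13.9823 0.0000 0.0000 0.0000
step 3: (k=3,j=0): S=83.1192, (K−S)⁺=23.3908, hold=21.0922 ⇒ V=23.3908 exercise | (k=3,j=1): S=103.0011, (K−S)⁺=3.5089, hold=5.8024 ⇒ V=5.8024 continue | (k=3,j=2): S=127.6386, (K−S)⁺=0.0000, hold=0.0000 ⇒ V=0.0000 continue | (k=3,j=3): S=158.1694, (K−S)⁺=0.0000, hold=0.0000 ⇒ V=0.0000 continue  boundary S*=83.1192
step 2: (k=2,j=0): S=92.5277, (K−S)⁺=13.9823, hold=12.9760 ⇒ V=13.9823 exercise | (k=2,j=1): S=114.6600, (K−S)⁺=0.0000, hold=2.4079 ⇒ V=2.4079 continue | (k=2,j=2): S=142.0863, (K−S)⁺=0.0000, hold=0.0000 ⇒ V=0.0000 continue  boundary S*=92.5277
step 1: (k=1,j=0): S=103.0011, (K−S)⁺=3.5089, hold=7.1591 ⇒ V=7.1591 continue | (k=1,j=1): S=127.6386, (K−S)⁺=0.0000, hold=0.9992 ⇒ V=0.9992 continue  boundary S*=-
step 0: (k=0,j=0): S=114.6600, (K−S)⁺=0.0000, hold=3.5339 ⇒ V=3.5339 continue  boundary S*=-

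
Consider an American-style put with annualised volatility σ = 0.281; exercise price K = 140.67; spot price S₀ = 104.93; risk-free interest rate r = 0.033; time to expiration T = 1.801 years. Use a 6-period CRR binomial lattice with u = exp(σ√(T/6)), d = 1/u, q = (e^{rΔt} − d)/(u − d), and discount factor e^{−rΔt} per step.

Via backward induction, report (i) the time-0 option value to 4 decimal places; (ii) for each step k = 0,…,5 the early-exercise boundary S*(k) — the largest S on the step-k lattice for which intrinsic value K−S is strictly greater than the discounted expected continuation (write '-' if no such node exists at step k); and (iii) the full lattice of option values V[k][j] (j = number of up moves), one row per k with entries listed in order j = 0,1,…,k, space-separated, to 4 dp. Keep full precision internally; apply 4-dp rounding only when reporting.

price = 37.5493
boundary = - 89.9578 77.1219 89.9578 104.9300 122.3941
tree:
37.5493
50.7122 24.8123
63.5481 36.3661 13.4682
74.5524 50.7122 22.3923 4.5913
83.9865 63.5481 35.7400 9.1602 0.0000
92.0746 74.5524 50.7122 18.2759 0.0000 0.0000
99.0085 83.9865 63.5481 35.7400 0.0000 0.0000 0.0000

params: Δt=0.30017 u=1.16644 d=0.85731 q=0.49379 e^(-rΔt)=0.99014
t_6 payoffs: 99.0085 83.9865 63.5481 35.7400 0.0000 0.0000 0.0000
t_5: node(5,0) S=48.5954 payoff=92.0746 vs cont=90.6880 → 92.0746 [stop]  node(5,1) S=66.1176 payoff=74.5524 vs cont=73.1659 → 74.5524 [stop]  node(5,2) S=89.9578 payoff=50.7122 vs cont=49.3257 → 50.7122 [stop]  node(5,3) S=122.3941 payoff=18.2759 vs cont=17.9136 → 18.2759 [stop]  node(5,4) S=166.5261 payoff=0.0000 vs cont=0.0000 → 0.0000 [wait]  node(5,5) S=226.5708 payoff=0.0000 vs cont=0.0000 → 0.0000 [wait]  ⇒ S*(5)=122.3941
t_4: node(4,0) S=56.6835 payoff=83.9865 vs cont=82.6000 → 83.9865 [stop]  node(4,1) S=77.1219 payoff=63.5481 vs cont=62.1615 → 63.5481 [stop]  node(4,2) S=104.9300 payoff=35.7400 vs cont=34.3535 → 35.7400 [stop]  node(4,3) S=142.7649 payoff=0.0000 vs cont=9.1602 → 9.1602 [wait]  node(4,4) S=194.2420 payoff=0.0000 vs cont=0.0000 → 0.0000 [wait]  ⇒ S*(4)=104.9300
t_3: node(3,0) S=66.1176 payoff=74.5524 vs cont=73.1659 → 74.5524 [stop]  node(3,1) S=89.9578 payoff=50.7122 vs cont=49.3257 → 50.7122 [stop]  node(3,2) S=122.3941 payoff=18.2759 vs cont=22.3923 → 22.3923 [wait]  node(3,3) S=166.5261 payoff=0.0000 vs cont=4.5913 → 4.5913 [wait]  ⇒ S*(3)=89.9578
t_2: node(2,0) S=77.1219 payoff=63.5481 vs cont=62.1615 → 63.5481 [stop]  node(2,1) S=104.9300 payoff=35.7400 vs cont=36.3661 → 36.3661 [wait]  node(2,2) S=142.7649 payoff=0.0000 vs cont=13.4682 → 13.4682 [wait]  ⇒ S*(2)=77.1219
t_1: node(1,0) S=89.9578 payoff=50.7122 vs cont=49.6318 → 50.7122 [stop]  node(1,1) S=122.3941 payoff=18.2759 vs cont=24.8123 → 24.8123 [wait]  ⇒ S*(1)=89.9578
t_0: node(0,0) S=104.9300 payoff=35.7400 vs cont=37.5493 → 37.5493 [wait]  ⇒ S*(0)=-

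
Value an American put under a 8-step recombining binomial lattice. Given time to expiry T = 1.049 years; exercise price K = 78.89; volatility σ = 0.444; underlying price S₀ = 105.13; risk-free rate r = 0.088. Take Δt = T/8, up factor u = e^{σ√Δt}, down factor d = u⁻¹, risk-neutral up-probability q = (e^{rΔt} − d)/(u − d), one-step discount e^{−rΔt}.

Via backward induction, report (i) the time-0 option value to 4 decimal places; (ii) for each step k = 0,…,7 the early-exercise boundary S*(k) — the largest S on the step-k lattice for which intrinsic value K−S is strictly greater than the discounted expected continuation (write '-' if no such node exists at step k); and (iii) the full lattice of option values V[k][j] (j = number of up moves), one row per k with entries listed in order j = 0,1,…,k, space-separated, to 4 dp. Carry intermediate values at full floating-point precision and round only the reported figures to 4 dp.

Δt=0.13112  u=1.17442  d=0.85148  q=0.49583  discount=0.98853
step 8 (expiry): payoffs max(K−S,0) = 49.8412 38.8239 23.6279 2.6686 0.0000 0.0000 0.0000 0.0000 0.0000
step 7: (k=7,j=0): S=34.1156, (K−S)⁺=44.7744, hold=43.8693 ⇒ V=44.7744 exercise | (k=7,j=1): S=47.0546, (K−S)⁺=31.8354, hold=30.9303 ⇒ V=31.8354 exercise | (k=7,j=2): S=64.9011, (K−S)⁺=13.9889, hold=13.0838 ⇒ V=13.9889 exercise | (k=7,j=3): S=89.5162, (K−S)⁺=0.0000, hold=1.3300 ⇒ V=1.3300 continue | (k=7,j=4): S=123.4672, (K−S)⁺=0.0000, hold=0.0000 ⇒ V=0.0000 continue | (k=7,j=5): S=170.2947, (K−S)⁺=0.0000, hold=0.0000 ⇒ V=0.0000 continue | (k=7,j=6): S=234.8826, (K−S)⁺=0.0000, hold=0.0000 ⇒ V=0.0000 continue | (k=7,j=7): S=323.9669, (K−S)⁺=0.0000, hold=0.0000 ⇒ V=0.0000 continue  boundary S*=64.9011
step 6: (k=6,j=0): S=40.0661, (K−S)⁺=38.8239, hold=37.9188 ⇒ V=38.8239 exercise | (k=6,j=1): S=55.2621, (K−S)⁺=23.6279, hold=22.7228 ⇒ V=23.6279 exercise | (k=6,j=2): S=76.2214, (K−S)⁺=2.6686, hold=7.6238 ⇒ V=7.6238 continue | (k=6,j=3): S=105.1300, (K−S)⁺=0.0000, hold=0.6628 ⇒ V=0.6628 continue | (k=6,j=4): S=145.0028, (K−S)⁺=0.0000, hold=0.0000 ⇒ V=0.0000 continue | (k=6,j=5): S=199.9982, (K−S)⁺=0.0000, hold=0.0000 ⇒ V=0.0000 continue | (k=6,j=6): S=275.8518, (K−S)⁺=0.0000, hold=0.0000 ⇒ V=0.0000 continue  boundary S*=55.2621
step 5: (k=5,j=0): S=47.0546, (K−S)⁺=31.8354, hold=30.9303 ⇒ V=31.8354 exercise | (k=5,j=1): S=64.9011, (K−S)⁺=13.9889, hold=15.5125 ⇒ V=15.5125 continue | (k=5,j=2): S=89.5162, (K−S)⁺=0.0000, hold=4.1245 ⇒ V=4.1245 continue | (k=5,j=3): S=123.4672, (K−S)⁺=0.0000, hold=0.3304 ⇒ V=0.3304 continue | (k=5,j=4): S=170.2947, (K−S)⁺=0.0000, hold=0.0000 ⇒ V=0.0000 continue | (k=5,j=5): S=234.8826, (K−S)⁺=0.0000, hold=0.0000 ⇒ V=0.0000 continue  boundary S*=47.0546
step 4: (k=4,j=0): S=55.2621, (K−S)⁺=23.6279, hold=23.4696 ⇒ V=23.6279 exercise | (k=4,j=1): S=76.2214, (K−S)⁺=2.6686, hold=9.7528 ⇒ V=9.7528 continue | (k=4,j=2): S=105.1300, (K−S)⁺=0.0000, hold=2.2175 ⇒ V=2.2175 continue | (k=4,j=3): S=145.0028, (K−S)⁺=0.0000, hold=0.1646 ⇒ V=0.1646 continue | (k=4,j=4): S=199.9982, (K−S)⁺=0.0000, hold=0.0000 ⇒ V=0.0000 continue  boundary S*=55.2621
step 3: (k=3,j=0): S=64.9011, (K−S)⁺=13.9889, hold=16.5561 ⇒ V=16.5561 continue | (k=3,j=1): S=89.5162, (K−S)⁺=0.0000, hold=5.9475 ⇒ V=5.9475 continue | (k=3,j=2): S=123.4672, (K−S)⁺=0.0000, hold=1.1859 ⇒ V=1.1859 continue | (k=3,j=3): S=170.2947, (K−S)⁺=0.0000, hold=0.0821 ⇒ V=0.0821 continue  boundary S*=-
step 2: (k=2,j=0): S=76.2214, (K−S)⁺=2.6686, hold=11.1665 ⇒ V=11.1665 continue | (k=2,j=1): S=105.1300, (K−S)⁺=0.0000, hold=3.5454 ⇒ V=3.5454 continue | (k=2,j=2): S=145.0028, (K−S)⁺=0.0000, hold=0.6312 ⇒ V=0.6312 continue  boundary S*=-
step 1: (k=1,j=0): S=89.5162, (K−S)⁺=0.0000, hold=7.3030 ⇒ V=7.3030 continue | (k=1,j=1): S=123.4672, (K−S)⁺=0.0000, hold=2.0764 ⇒ V=2.0764 continue  boundary S*=-
step 0: (k=0,j=0): S=105.1300, (K−S)⁺=0.0000, hold=4.6574 ⇒ V=4.6574 continue  boundary S*=-

price = 4.6574
boundary = - - - - 55.2621 47.0546 55.2621 64.9011
tree:
4.6574
7.3030 2.0764
11.1665 3.5454 0.6312
16.5561 5.9475 1.1859 0.0821
23.6279 9.7528 2.2175 0.1646 0.0000
31.8354 15.5125 4.1245 0.3304 0.0000 0.0000
38.8239 23.6279 7.6238 0.6628 0.0000 0.0000 0.0000
44.7744 31.8354 13.9889 1.3300 0.0000 0.0000 0.0000 0.0000
49.8412 38.8239 23.6279 2.6686 0.0000 0.0000 0.0000 0.0000 0.0000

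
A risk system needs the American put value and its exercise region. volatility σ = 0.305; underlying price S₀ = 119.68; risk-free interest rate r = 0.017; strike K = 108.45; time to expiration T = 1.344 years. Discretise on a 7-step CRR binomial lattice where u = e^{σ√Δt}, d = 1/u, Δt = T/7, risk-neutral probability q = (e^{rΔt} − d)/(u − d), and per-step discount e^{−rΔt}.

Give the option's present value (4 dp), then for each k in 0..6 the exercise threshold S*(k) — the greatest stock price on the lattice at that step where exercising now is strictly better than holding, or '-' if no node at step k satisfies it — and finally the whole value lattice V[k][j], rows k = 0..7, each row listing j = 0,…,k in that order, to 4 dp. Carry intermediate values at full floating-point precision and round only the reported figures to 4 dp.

Δt=0.19200, u=1.14299, d=0.87490, q=0.47883, disc=e^(-rΔt)=0.99674
k=7 terminal: V=max(K-S,0) → 61.4893 47.0997 28.3009 3.7418 0.0000 0.0000 0.0000 0.0000
k=6: j=0 S=53.6754 intr=54.7746 cont=54.4211 V=54.7746[EX]; j=1 S=70.1225 intr=38.3275 cont=37.9741 V=38.3275[EX]; j=2 S=91.6093 intr=16.8407 cont=16.4873 V=16.8407[EX]; j=3 S=119.6800 intr=0.0000 cont=1.9438 V=1.9438[hold]; j=4 S=156.3520 intr=0.0000 cont=0.0000 V=0.0000[hold]; j=5 S=204.2610 intr=0.0000 cont=0.0000 V=0.0000[hold]; j=6 S=266.8502 intr=0.0000 cont=0.0000 V=0.0000[hold]  S*(6)=91.6093
k=5: j=0 S=61.3503 intr=47.0997 cont=46.7463 V=47.0997[EX]; j=1 S=80.1491 intr=28.3009 cont=27.9475 V=28.3009[EX]; j=2 S=104.7082 intr=3.7418 cont=9.6759 V=9.6759[hold]; j=3 S=136.7926 intr=0.0000 cont=1.0097 V=1.0097[hold]; j=4 S=178.7082 intr=0.0000 cont=0.0000 V=0.0000[hold]; j=5 S=233.4675 intr=0.0000 cont=0.0000 V=0.0000[hold]  S*(5)=80.1491
k=4: j=0 S=70.1225 intr=38.3275 cont=37.9741 V=38.3275[EX]; j=1 S=91.6093 intr=16.8407 cont=19.3195 V=19.3195[hold]; j=2 S=119.6800 intr=0.0000 cont=5.5082 V=5.5082[hold]; j=3 S=156.3520 intr=0.0000 cont=0.5245 V=0.5245[hold]; j=4 S=204.2610 intr=0.0000 cont=0.0000 V=0.0000[hold]  S*(4)=70.1225
k=3: j=0 S=80.1491 intr=28.3009 cont=29.1306 V=29.1306[hold]; j=1 S=104.7082 intr=3.7418 cont=12.6648 V=12.6648[hold]; j=2 S=136.7926 intr=0.0000 cont=3.1117 V=3.1117[hold]; j=3 S=178.7082 intr=0.0000 cont=0.2725 V=0.2725[hold]  S*(3)=-
k=2: j=0 S=91.6093 intr=16.8407 cont=21.1769 V=21.1769[hold]; j=1 S=119.6800 intr=0.0000 cont=8.0641 V=8.0641[hold]; j=2 S=156.3520 intr=0.0000 cont=1.7465 V=1.7465[hold]  S*(2)=-
k=1: j=0 S=104.7082 intr=3.7418 cont=14.8495 V=14.8495[hold]; j=1 S=136.7926 intr=0.0000 cont=5.0226 V=5.0226[hold]  S*(1)=-
k=0: j=0 S=119.6800 intr=0.0000 cont=10.1110 V=10.1110[hold]  S*(0)=-

price = 10.1110
boundary = - - - - 70.1225 80.1491 91.6093
tree:
10.1110
14.8495 5.0226
21.1769 8.0641 1.7465
29.1306 12.6648 3.1117 0.2725
38.3275 19.3195 5.5082 0.5245 0.0000
47.0997 28.3009 9.6759 1.0097 0.0000 0.0000
54.7746 38.3275 16.8407 1.9438 0.0000 0.0000 0.0000
61.4893 47.0997 28.3009 3.7418 0.0000 0.0000 0.0000 0.0000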